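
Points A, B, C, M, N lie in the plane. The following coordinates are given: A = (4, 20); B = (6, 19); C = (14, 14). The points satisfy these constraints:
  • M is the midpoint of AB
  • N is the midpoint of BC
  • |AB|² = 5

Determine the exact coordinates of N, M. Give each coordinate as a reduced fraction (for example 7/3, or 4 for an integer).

N = (10, 33/2)
M = (5, 39/2)

1. M_x = 5  [2·M = A+B = (4, 20)+(6, 19)]
2. M_y = 39/2  [2·M = A+B = (4, 20)+(6, 19)]
   so M = (5, 39/2)
3. N_x = 10  [2·N = B+C = (6, 19)+(14, 14)]
4. N_y = 33/2  [2·N = B+C = (6, 19)+(14, 14)]
   so N = (10, 33/2)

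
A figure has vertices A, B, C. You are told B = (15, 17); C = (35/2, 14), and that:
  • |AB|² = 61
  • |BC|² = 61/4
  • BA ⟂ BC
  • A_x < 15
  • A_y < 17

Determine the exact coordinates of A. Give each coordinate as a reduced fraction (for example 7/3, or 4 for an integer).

A = (9, 12)

1. A_x = 9  [[BA ⟂ BC ⇒ 5/2x-3y+27/2=0] ∩ [|A−(15, 17)|²=61]]
2. A_y = 12  [[BA ⟂ BC ⇒ 5/2x-3y+27/2=0] ∩ [|A−(15, 17)|²=61]]
   so A = (9, 12)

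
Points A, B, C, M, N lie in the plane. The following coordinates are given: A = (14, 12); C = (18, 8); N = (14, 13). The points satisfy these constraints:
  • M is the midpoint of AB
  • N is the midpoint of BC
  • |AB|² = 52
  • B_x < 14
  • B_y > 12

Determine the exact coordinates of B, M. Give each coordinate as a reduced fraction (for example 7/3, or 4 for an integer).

1. B_x = 10  [B = 2·N−C = 2·(14, 13)−(18, 8)]
2. B_y = 18  [B = 2·N−C = 2·(14, 13)−(18, 8)]
   so B = (10, 18)
3. M_x = 12  [2·M = A+B = (14, 12)+(10, 18)]
4. M_y = 15  [2·M = A+B = (14, 12)+(10, 18)]
   so M = (12, 15)

B = (10, 18)
M = (12, 15)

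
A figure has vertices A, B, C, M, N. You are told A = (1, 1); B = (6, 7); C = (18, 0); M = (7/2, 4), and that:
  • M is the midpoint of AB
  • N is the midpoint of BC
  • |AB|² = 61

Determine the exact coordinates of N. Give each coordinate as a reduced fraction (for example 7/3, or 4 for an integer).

N = (12, 7/2)

1. N_x = 12  [2·N = B+C = (6, 7)+(18, 0)]
2. N_y = 7/2  [2·N = B+C = (6, 7)+(18, 0)]
   so N = (12, 7/2)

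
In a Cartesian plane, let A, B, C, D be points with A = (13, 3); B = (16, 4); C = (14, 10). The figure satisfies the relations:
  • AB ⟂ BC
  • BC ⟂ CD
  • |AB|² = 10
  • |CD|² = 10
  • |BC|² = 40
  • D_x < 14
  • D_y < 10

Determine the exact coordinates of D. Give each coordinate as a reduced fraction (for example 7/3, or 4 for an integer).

1. D_x = 11  [[BC ⟂ CD ⇒ -2x+6y-32=0] ∩ [|D−(14, 10)|²=10]]
2. D_y = 9  [[BC ⟂ CD ⇒ -2x+6y-32=0] ∩ [|D−(14, 10)|²=10]]
   so D = (11, 9)

D = (11, 9)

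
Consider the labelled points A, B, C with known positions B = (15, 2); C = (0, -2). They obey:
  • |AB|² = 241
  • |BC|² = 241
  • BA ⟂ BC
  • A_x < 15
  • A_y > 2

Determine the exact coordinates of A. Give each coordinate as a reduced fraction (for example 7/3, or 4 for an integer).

1. A_x = 11  [[BA ⟂ BC ⇒ -15x-4y+233=0] ∩ [|A−(15, 2)|²=241]]
2. A_y = 17  [[BA ⟂ BC ⇒ -15x-4y+233=0] ∩ [|A−(15, 2)|²=241]]
   so A = (11, 17)

A = (11, 17)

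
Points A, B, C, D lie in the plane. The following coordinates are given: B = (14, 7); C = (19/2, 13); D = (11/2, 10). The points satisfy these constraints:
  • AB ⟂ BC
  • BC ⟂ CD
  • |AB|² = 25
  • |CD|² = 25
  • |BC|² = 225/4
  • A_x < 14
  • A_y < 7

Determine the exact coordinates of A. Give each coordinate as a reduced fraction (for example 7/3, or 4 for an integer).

A = (10, 4)

1. A_x = 10  [[AB ⟂ BC ⇒ 9/2x-6y-21=0] ∩ [|A−(14, 7)|²=25]]
2. A_y = 4  [[AB ⟂ BC ⇒ 9/2x-6y-21=0] ∩ [|A−(14, 7)|²=25]]
   so A = (10, 4)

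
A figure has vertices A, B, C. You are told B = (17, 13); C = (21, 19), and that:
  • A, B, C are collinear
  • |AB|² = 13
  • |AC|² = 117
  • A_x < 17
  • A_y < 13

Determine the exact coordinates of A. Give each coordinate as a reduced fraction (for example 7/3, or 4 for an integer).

A = (15, 10)

1. A_x = 15  [[A, B, C are collinear ⇒ -6x+4y+50=0] ∩ [|A−(17, 13)|²=13]]
2. A_y = 10  [[A, B, C are collinear ⇒ -6x+4y+50=0] ∩ [|A−(17, 13)|²=13]]
   so A = (15, 10)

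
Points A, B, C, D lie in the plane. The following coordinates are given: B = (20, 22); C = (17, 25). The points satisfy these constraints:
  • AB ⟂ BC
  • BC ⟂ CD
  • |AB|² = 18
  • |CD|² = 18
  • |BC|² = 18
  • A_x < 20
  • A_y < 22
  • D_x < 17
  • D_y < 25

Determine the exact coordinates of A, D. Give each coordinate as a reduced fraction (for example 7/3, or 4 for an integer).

1. A_x = 17  [[AB ⟂ BC ⇒ 3x-3y+6=0] ∩ [|A−(20, 22)|²=18]]
2. A_y = 19  [[AB ⟂ BC ⇒ 3x-3y+6=0] ∩ [|A−(20, 22)|²=18]]
   so A = (17, 19)
3. D_x = 14  [[BC ⟂ CD ⇒ -3x+3y-24=0] ∩ [|D−(17, 25)|²=18]]
4. D_y = 22  [[BC ⟂ CD ⇒ -3x+3y-24=0] ∩ [|D−(17, 25)|²=18]]
   so D = (14, 22)

A = (17, 19)
D = (14, 22)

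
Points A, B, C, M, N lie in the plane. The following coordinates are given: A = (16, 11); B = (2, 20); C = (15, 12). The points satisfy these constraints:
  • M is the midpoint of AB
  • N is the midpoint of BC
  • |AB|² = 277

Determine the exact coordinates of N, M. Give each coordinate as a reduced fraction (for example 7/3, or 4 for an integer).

1. M_x = 9  [2·M = A+B = (16, 11)+(2, 20)]
2. M_y = 31/2  [2·M = A+B = (16, 11)+(2, 20)]
   so M = (9, 31/2)
3. N_x = 17/2  [2·N = B+C = (2, 20)+(15, 12)]
4. N_y = 16  [2·N = B+C = (2, 20)+(15, 12)]
   so N = (17/2, 16)

N = (17/2, 16)
M = (9, 31/2)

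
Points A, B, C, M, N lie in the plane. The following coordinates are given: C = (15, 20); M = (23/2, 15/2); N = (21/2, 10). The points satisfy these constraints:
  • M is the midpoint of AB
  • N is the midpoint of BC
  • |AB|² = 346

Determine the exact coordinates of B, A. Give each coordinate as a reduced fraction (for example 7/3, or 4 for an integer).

1. B_x = 6  [B = 2·N−C = 2·(21/2, 10)−(15, 20)]
2. B_y = 0  [B = 2·N−C = 2·(21/2, 10)−(15, 20)]
   so B = (6, 0)
3. A_x = 17  [A = 2·M−B = 2·(23/2, 15/2)−(6, 0)]
4. A_y = 15  [A = 2·M−B = 2·(23/2, 15/2)−(6, 0)]
   so A = (17, 15)

B = (6, 0)
A = (17, 15)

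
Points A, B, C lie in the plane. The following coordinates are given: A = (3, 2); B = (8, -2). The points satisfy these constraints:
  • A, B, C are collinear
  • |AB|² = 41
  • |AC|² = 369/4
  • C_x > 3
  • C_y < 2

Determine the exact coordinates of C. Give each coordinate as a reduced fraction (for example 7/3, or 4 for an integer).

C = (21/2, -4)

1. C_x = 21/2  [[A, B, C are collinear ⇒ 4x+5y-22=0] ∩ [|C−(3, 2)|²=369/4]]
2. C_y = -4  [[A, B, C are collinear ⇒ 4x+5y-22=0] ∩ [|C−(3, 2)|²=369/4]]
   so C = (21/2, -4)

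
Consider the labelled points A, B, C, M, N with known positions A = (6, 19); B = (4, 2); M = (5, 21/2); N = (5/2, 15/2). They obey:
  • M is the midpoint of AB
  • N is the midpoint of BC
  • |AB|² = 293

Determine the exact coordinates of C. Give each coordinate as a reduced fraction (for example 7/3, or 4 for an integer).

C = (1, 13)

1. C_x = 1  [C = 2·N−B = 2·(5/2, 15/2)−(4, 2)]
2. C_y = 13  [C = 2·N−B = 2·(5/2, 15/2)−(4, 2)]
   so C = (1, 13)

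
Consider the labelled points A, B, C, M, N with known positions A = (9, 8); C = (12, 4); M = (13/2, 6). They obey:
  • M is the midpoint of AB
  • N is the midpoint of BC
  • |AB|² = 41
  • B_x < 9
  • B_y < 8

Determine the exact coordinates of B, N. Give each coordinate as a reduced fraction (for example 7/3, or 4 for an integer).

1. B_x = 4  [B = 2·M−A = 2·(13/2, 6)−(9, 8)]
2. B_y = 4  [B = 2·M−A = 2·(13/2, 6)−(9, 8)]
   so B = (4, 4)
3. N_x = 8  [2·N = B+C = (4, 4)+(12, 4)]
4. N_y = 4  [2·N = B+C = (4, 4)+(12, 4)]
   so N = (8, 4)

B = (4, 4)
N = (8, 4)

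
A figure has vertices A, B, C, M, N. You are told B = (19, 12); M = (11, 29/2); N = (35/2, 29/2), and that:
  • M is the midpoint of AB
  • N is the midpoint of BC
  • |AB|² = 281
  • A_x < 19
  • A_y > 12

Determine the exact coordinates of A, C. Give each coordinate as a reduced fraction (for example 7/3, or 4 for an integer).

1. A_x = 3  [A = 2·M−B = 2·(11, 29/2)−(19, 12)]
2. A_y = 17  [A = 2·M−B = 2·(11, 29/2)−(19, 12)]
   so A = (3, 17)
3. C_x = 16  [C = 2·N−B = 2·(35/2, 29/2)−(19, 12)]
4. C_y = 17  [C = 2·N−B = 2·(35/2, 29/2)−(19, 12)]
   so C = (16, 17)

A = (3, 17)
C = (16, 17)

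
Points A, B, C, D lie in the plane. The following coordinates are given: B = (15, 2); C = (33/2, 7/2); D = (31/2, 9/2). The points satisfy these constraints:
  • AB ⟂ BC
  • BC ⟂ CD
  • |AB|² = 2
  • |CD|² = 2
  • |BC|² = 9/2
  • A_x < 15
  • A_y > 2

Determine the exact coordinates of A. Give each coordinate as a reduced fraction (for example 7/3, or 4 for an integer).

A = (14, 3)

1. A_x = 14  [[AB ⟂ BC ⇒ -3/2x-3/2y+51/2=0] ∩ [|A−(15, 2)|²=2]]
2. A_y = 3  [[AB ⟂ BC ⇒ -3/2x-3/2y+51/2=0] ∩ [|A−(15, 2)|²=2]]
   so A = (14, 3)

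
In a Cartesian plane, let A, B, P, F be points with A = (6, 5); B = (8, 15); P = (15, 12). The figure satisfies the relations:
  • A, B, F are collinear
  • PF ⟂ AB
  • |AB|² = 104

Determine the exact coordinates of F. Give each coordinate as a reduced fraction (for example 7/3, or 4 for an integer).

F = (100/13, 175/13)

1. F_x = 100/13  [[A, B, F are collinear ⇒ -10x+2y+50=0] ∩ [PF ⟂ AB ⇒ 2x+10y-150=0]]
2. F_y = 175/13  [[A, B, F are collinear ⇒ -10x+2y+50=0] ∩ [PF ⟂ AB ⇒ 2x+10y-150=0]]
   so F = (100/13, 175/13)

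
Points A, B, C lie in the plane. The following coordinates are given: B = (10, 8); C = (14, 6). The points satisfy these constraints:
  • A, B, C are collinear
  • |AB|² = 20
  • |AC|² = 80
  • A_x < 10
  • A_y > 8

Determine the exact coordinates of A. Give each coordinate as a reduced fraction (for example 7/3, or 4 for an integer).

1. A_x = 6  [[A, B, C are collinear ⇒ 2x+4y-52=0] ∩ [|A−(10, 8)|²=20]]
2. A_y = 10  [[A, B, C are collinear ⇒ 2x+4y-52=0] ∩ [|A−(10, 8)|²=20]]
   so A = (6, 10)

A = (6, 10)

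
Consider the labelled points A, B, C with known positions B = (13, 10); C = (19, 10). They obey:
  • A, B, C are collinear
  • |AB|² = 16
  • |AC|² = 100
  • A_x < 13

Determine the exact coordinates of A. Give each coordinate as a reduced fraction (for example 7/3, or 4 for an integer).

A = (9, 10)

1. A_x = 9  [[A, B, C are collinear ⇒ 6y-60=0] ∩ [|A−(13, 10)|²=16]]
2. A_y = 10  [[A, B, C are collinear ⇒ 6y-60=0] ∩ [|A−(13, 10)|²=16]]
   so A = (9, 10)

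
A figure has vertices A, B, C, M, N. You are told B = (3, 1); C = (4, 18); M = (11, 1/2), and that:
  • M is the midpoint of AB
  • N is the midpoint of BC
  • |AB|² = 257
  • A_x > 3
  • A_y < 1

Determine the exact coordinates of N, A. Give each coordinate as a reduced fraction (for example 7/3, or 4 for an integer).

N = (7/2, 19/2)
A = (19, 0)

1. A_x = 19  [A = 2·M−B = 2·(11, 1/2)−(3, 1)]
2. A_y = 0  [A = 2·M−B = 2·(11, 1/2)−(3, 1)]
   so A = (19, 0)
3. N_x = 7/2  [2·N = B+C = (3, 1)+(4, 18)]
4. N_y = 19/2  [2·N = B+C = (3, 1)+(4, 18)]
   so N = (7/2, 19/2)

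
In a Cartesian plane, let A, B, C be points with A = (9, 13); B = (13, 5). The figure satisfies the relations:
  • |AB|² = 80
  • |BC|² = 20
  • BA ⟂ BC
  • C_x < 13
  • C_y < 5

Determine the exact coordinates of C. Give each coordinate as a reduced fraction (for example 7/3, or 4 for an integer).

1. C_x = 9  [[BA ⟂ BC ⇒ -4x+8y+12=0] ∩ [|C−(13, 5)|²=20]]
2. C_y = 3  [[BA ⟂ BC ⇒ -4x+8y+12=0] ∩ [|C−(13, 5)|²=20]]
   so C = (9, 3)

C = (9, 3)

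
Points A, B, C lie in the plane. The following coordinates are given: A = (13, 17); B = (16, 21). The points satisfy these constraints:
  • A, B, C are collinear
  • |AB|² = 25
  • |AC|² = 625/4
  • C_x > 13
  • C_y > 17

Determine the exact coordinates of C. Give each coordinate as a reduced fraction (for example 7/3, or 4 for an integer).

1. C_x = 41/2  [[A, B, C are collinear ⇒ -4x+3y+1=0] ∩ [|C−(13, 17)|²=625/4]]
2. C_y = 27  [[A, B, C are collinear ⇒ -4x+3y+1=0] ∩ [|C−(13, 17)|²=625/4]]
   so C = (41/2, 27)

C = (41/2, 27)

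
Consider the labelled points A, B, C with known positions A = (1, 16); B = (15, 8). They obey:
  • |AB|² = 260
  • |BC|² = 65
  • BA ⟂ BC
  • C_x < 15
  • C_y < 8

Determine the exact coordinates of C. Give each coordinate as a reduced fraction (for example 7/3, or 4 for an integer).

1. C_x = 11  [[BA ⟂ BC ⇒ -14x+8y+146=0] ∩ [|C−(15, 8)|²=65]]
2. C_y = 1  [[BA ⟂ BC ⇒ -14x+8y+146=0] ∩ [|C−(15, 8)|²=65]]
   so C = (11, 1)

C = (11, 1)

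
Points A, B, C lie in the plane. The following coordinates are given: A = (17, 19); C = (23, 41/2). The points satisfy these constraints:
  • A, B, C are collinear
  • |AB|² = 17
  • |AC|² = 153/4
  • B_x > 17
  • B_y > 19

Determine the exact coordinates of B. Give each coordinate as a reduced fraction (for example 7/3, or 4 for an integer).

1. B_x = 21  [[A, B, C are collinear ⇒ 3/2x-6y+177/2=0] ∩ [|B−(17, 19)|²=17]]
2. B_y = 20  [[A, B, C are collinear ⇒ 3/2x-6y+177/2=0] ∩ [|B−(17, 19)|²=17]]
   so B = (21, 20)

B = (21, 20)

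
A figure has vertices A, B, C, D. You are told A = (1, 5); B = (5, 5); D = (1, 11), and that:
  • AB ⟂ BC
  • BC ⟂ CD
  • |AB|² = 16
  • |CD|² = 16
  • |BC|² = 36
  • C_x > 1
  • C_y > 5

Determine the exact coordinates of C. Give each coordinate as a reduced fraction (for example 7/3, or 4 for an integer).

C = (5, 11)

1. C_x = 5  [[AB ⟂ BC ⇒ 4x-20=0] ∩ [|C−(1, 11)|²=16]]
2. C_y = 11  [[AB ⟂ BC ⇒ 4x-20=0] ∩ [|C−(1, 11)|²=16]]
   so C = (5, 11)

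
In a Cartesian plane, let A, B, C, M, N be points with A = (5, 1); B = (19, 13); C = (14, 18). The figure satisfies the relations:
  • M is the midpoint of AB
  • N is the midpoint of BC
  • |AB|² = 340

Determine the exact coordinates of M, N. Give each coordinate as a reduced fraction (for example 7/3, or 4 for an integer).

M = (12, 7)
N = (33/2, 31/2)

1. M_x = 12  [2·M = A+B = (5, 1)+(19, 13)]
2. M_y = 7  [2·M = A+B = (5, 1)+(19, 13)]
   so M = (12, 7)
3. N_x = 33/2  [2·N = B+C = (19, 13)+(14, 18)]
4. N_y = 31/2  [2·N = B+C = (19, 13)+(14, 18)]
   so N = (33/2, 31/2)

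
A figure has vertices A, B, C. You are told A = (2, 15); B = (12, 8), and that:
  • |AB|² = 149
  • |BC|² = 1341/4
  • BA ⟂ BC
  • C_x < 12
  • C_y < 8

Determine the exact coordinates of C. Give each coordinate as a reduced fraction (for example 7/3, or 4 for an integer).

C = (3/2, -7)

1. C_x = 3/2  [[BA ⟂ BC ⇒ -10x+7y+64=0] ∩ [|C−(12, 8)|²=1341/4]]
2. C_y = -7  [[BA ⟂ BC ⇒ -10x+7y+64=0] ∩ [|C−(12, 8)|²=1341/4]]
   so C = (3/2, -7)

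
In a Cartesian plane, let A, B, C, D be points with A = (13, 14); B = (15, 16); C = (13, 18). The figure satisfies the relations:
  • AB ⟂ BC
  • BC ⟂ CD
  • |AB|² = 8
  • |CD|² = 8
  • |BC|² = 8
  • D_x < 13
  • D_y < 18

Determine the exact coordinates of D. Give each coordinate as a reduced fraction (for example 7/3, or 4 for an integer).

1. D_x = 11  [[BC ⟂ CD ⇒ -2x+2y-10=0] ∩ [|D−(13, 18)|²=8]]
2. D_y = 16  [[BC ⟂ CD ⇒ -2x+2y-10=0] ∩ [|D−(13, 18)|²=8]]
   so D = (11, 16)

D = (11, 16)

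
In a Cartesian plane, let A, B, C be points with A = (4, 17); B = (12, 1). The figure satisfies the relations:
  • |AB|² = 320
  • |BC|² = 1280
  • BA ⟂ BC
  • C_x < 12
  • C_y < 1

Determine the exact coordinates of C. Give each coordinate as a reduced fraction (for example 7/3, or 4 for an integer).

C = (-20, -15)

1. C_x = -20  [[BA ⟂ BC ⇒ -8x+16y+80=0] ∩ [|C−(12, 1)|²=1280]]
2. C_y = -15  [[BA ⟂ BC ⇒ -8x+16y+80=0] ∩ [|C−(12, 1)|²=1280]]
   so C = (-20, -15)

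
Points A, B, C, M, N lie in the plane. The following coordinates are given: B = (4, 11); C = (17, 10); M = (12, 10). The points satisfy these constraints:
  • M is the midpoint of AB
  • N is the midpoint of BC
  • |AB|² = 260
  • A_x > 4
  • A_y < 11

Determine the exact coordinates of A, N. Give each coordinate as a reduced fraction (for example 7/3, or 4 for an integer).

A = (20, 9)
N = (21/2, 21/2)

1. A_x = 20  [A = 2·M−B = 2·(12, 10)−(4, 11)]
2. A_y = 9  [A = 2·M−B = 2·(12, 10)−(4, 11)]
   so A = (20, 9)
3. N_x = 21/2  [2·N = B+C = (4, 11)+(17, 10)]
4. N_y = 21/2  [2·N = B+C = (4, 11)+(17, 10)]
   so N = (21/2, 21/2)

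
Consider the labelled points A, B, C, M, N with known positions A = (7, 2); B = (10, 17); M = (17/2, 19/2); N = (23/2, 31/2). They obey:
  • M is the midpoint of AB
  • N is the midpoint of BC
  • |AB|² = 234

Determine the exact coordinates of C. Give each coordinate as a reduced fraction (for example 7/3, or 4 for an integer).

1. C_x = 13  [C = 2·N−B = 2·(23/2, 31/2)−(10, 17)]
2. C_y = 14  [C = 2·N−B = 2·(23/2, 31/2)−(10, 17)]
   so C = (13, 14)

C = (13, 14)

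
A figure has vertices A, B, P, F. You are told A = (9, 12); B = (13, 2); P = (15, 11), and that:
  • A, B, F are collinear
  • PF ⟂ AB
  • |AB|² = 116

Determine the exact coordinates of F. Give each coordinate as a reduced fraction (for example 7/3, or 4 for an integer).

F = (295/29, 263/29)

1. F_x = 295/29  [[A, B, F are collinear ⇒ 10x+4y-138=0] ∩ [PF ⟂ AB ⇒ 4x-10y+50=0]]
2. F_y = 263/29  [[A, B, F are collinear ⇒ 10x+4y-138=0] ∩ [PF ⟂ AB ⇒ 4x-10y+50=0]]
   so F = (295/29, 263/29)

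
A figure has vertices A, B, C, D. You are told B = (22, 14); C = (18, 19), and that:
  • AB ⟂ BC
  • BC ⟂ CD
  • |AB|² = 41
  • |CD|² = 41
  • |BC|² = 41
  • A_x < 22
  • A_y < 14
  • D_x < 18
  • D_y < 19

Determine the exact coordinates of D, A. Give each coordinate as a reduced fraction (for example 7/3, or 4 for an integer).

D = (13, 15)
A = (17, 10)

1. D_x = 13  [[BC ⟂ CD ⇒ -4x+5y-23=0] ∩ [|D−(18, 19)|²=41]]
2. D_y = 15  [[BC ⟂ CD ⇒ -4x+5y-23=0] ∩ [|D−(18, 19)|²=41]]
   so D = (13, 15)
3. A_x = 17  [[AB ⟂ BC ⇒ 4x-5y-18=0] ∩ [|A−(22, 14)|²=41]]
4. A_y = 10  [[AB ⟂ BC ⇒ 4x-5y-18=0] ∩ [|A−(22, 14)|²=41]]
   so A = (17, 10)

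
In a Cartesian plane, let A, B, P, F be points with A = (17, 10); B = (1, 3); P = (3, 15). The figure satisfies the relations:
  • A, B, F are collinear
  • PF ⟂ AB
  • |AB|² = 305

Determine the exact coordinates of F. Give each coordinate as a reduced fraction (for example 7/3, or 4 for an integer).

F = (2161/305, 1727/305)

1. F_x = 2161/305  [[A, B, F are collinear ⇒ 7x-16y+41=0] ∩ [PF ⟂ AB ⇒ -16x-7y+153=0]]
2. F_y = 1727/305  [[A, B, F are collinear ⇒ 7x-16y+41=0] ∩ [PF ⟂ AB ⇒ -16x-7y+153=0]]
   so F = (2161/305, 1727/305)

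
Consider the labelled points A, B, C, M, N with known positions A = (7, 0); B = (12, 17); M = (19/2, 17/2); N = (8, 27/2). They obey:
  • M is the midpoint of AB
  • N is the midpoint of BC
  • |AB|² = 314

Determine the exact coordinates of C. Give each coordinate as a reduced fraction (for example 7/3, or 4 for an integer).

C = (4, 10)

1. C_x = 4  [C = 2·N−B = 2·(8, 27/2)−(12, 17)]
2. C_y = 10  [C = 2·N−B = 2·(8, 27/2)−(12, 17)]
   so C = (4, 10)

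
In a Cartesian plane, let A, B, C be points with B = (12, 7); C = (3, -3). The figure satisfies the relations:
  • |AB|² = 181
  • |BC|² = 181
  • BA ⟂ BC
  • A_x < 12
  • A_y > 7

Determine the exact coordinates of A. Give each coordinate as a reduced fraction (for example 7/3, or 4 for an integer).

1. A_x = 2  [[BA ⟂ BC ⇒ -9x-10y+178=0] ∩ [|A−(12, 7)|²=181]]
2. A_y = 16  [[BA ⟂ BC ⇒ -9x-10y+178=0] ∩ [|A−(12, 7)|²=181]]
   so A = (2, 16)

A = (2, 16)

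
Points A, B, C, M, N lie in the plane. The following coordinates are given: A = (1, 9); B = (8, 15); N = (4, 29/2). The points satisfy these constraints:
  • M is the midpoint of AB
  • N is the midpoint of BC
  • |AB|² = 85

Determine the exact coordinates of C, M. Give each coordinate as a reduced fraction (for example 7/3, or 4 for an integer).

C = (0, 14)
M = (9/2, 12)

1. M_x = 9/2  [2·M = A+B = (1, 9)+(8, 15)]
2. M_y = 12  [2·M = A+B = (1, 9)+(8, 15)]
   so M = (9/2, 12)
3. C_x = 0  [C = 2·N−B = 2·(4, 29/2)−(8, 15)]
4. C_y = 14  [C = 2·N−B = 2·(4, 29/2)−(8, 15)]
   so C = (0, 14)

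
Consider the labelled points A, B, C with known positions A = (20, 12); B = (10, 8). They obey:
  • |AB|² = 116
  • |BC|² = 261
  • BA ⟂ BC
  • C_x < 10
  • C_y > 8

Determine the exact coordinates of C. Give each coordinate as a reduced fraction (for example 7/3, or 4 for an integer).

C = (4, 23)

1. C_x = 4  [[BA ⟂ BC ⇒ 10x+4y-132=0] ∩ [|C−(10, 8)|²=261]]
2. C_y = 23  [[BA ⟂ BC ⇒ 10x+4y-132=0] ∩ [|C−(10, 8)|²=261]]
   so C = (4, 23)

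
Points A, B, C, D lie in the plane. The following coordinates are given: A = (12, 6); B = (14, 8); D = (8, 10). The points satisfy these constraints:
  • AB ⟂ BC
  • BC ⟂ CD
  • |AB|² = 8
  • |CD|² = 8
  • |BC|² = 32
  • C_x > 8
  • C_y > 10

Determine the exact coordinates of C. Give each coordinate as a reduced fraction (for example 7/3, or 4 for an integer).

C = (10, 12)

1. C_x = 10  [[AB ⟂ BC ⇒ 2x+2y-44=0] ∩ [|C−(8, 10)|²=8]]
2. C_y = 12  [[AB ⟂ BC ⇒ 2x+2y-44=0] ∩ [|C−(8, 10)|²=8]]
   so C = (10, 12)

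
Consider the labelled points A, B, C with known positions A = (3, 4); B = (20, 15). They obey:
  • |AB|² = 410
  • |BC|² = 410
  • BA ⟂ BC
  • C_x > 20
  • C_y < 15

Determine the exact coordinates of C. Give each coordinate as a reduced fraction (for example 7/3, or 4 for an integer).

C = (31, -2)

1. C_x = 31  [[BA ⟂ BC ⇒ -17x-11y+505=0] ∩ [|C−(20, 15)|²=410]]
2. C_y = -2  [[BA ⟂ BC ⇒ -17x-11y+505=0] ∩ [|C−(20, 15)|²=410]]
   so C = (31, -2)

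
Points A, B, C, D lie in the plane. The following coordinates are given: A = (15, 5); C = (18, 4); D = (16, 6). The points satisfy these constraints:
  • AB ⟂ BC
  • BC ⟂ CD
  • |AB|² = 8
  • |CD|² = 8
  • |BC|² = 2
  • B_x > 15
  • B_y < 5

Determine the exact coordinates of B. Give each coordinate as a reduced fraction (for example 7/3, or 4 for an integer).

1. B_x = 17  [[BC ⟂ CD ⇒ 2x-2y-28=0] ∩ [|B−(15, 5)|²=8]]
2. B_y = 3  [[BC ⟂ CD ⇒ 2x-2y-28=0] ∩ [|B−(15, 5)|²=8]]
   so B = (17, 3)

B = (17, 3)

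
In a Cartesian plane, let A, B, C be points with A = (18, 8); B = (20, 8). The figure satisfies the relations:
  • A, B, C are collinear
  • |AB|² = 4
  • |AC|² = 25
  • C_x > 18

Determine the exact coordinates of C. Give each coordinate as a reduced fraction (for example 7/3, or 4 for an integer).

C = (23, 8)

1. C_x = 23  [[A, B, C are collinear ⇒ 2y-16=0] ∩ [|C−(18, 8)|²=25]]
2. C_y = 8  [[A, B, C are collinear ⇒ 2y-16=0] ∩ [|C−(18, 8)|²=25]]
   so C = (23, 8)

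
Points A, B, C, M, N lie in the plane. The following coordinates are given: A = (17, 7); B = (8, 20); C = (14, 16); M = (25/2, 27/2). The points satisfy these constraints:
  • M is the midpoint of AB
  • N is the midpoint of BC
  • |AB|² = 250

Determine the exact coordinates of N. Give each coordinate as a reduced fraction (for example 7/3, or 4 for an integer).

1. N_x = 11  [2·N = B+C = (8, 20)+(14, 16)]
2. N_y = 18  [2·N = B+C = (8, 20)+(14, 16)]
   so N = (11, 18)

N = (11, 18)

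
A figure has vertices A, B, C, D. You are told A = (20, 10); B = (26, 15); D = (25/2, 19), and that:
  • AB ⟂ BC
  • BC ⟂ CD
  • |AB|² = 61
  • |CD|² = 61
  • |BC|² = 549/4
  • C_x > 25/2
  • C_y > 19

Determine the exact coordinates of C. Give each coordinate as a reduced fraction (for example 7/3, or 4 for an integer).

1. C_x = 37/2  [[AB ⟂ BC ⇒ 6x+5y-231=0] ∩ [|C−(25/2, 19)|²=61]]
2. C_y = 24  [[AB ⟂ BC ⇒ 6x+5y-231=0] ∩ [|C−(25/2, 19)|²=61]]
   so C = (37/2, 24)

C = (37/2, 24)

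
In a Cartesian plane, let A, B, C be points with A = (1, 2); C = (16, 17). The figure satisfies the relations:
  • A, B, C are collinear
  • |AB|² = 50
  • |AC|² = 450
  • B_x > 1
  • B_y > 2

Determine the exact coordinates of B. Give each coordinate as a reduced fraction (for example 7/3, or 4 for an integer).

B = (6, 7)

1. B_x = 6  [[A, B, C are collinear ⇒ 15x-15y+15=0] ∩ [|B−(1, 2)|²=50]]
2. B_y = 7  [[A, B, C are collinear ⇒ 15x-15y+15=0] ∩ [|B−(1, 2)|²=50]]
   so B = (6, 7)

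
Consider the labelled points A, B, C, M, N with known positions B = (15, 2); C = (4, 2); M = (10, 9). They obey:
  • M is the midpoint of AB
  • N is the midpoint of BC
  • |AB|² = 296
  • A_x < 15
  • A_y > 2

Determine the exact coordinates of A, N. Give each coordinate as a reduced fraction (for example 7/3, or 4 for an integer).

1. A_x = 5  [A = 2·M−B = 2·(10, 9)−(15, 2)]
2. A_y = 16  [A = 2·M−B = 2·(10, 9)−(15, 2)]
   so A = (5, 16)
3. N_x = 19/2  [2·N = B+C = (15, 2)+(4, 2)]
4. N_y = 2  [2·N = B+C = (15, 2)+(4, 2)]
   so N = (19/2, 2)

A = (5, 16)
N = (19/2, 2)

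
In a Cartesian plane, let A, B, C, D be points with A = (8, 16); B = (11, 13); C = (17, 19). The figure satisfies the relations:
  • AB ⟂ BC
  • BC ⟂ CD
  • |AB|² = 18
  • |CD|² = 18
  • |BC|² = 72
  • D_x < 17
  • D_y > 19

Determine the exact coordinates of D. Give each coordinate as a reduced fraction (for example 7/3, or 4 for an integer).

1. D_x = 14  [[BC ⟂ CD ⇒ 6x+6y-216=0] ∩ [|D−(17, 19)|²=18]]
2. D_y = 22  [[BC ⟂ CD ⇒ 6x+6y-216=0] ∩ [|D−(17, 19)|²=18]]
   so D = (14, 22)

D = (14, 22)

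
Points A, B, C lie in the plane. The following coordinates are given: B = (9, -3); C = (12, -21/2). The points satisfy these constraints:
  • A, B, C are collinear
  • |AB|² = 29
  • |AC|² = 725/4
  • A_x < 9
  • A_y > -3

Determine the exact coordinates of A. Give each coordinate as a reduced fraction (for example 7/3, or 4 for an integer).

1. A_x = 7  [[A, B, C are collinear ⇒ 15/2x+3y-117/2=0] ∩ [|A−(9, -3)|²=29]]
2. A_y = 2  [[A, B, C are collinear ⇒ 15/2x+3y-117/2=0] ∩ [|A−(9, -3)|²=29]]
   so A = (7, 2)

A = (7, 2)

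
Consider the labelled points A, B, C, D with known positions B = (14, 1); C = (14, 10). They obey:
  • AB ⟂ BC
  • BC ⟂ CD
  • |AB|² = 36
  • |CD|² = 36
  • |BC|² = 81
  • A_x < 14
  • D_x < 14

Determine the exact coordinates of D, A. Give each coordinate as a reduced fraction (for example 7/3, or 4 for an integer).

D = (8, 10)
A = (8, 1)

1. D_x = 8  [[BC ⟂ CD ⇒ 9y-90=0] ∩ [|D−(14, 10)|²=36]]
2. D_y = 10  [[BC ⟂ CD ⇒ 9y-90=0] ∩ [|D−(14, 10)|²=36]]
   so D = (8, 10)
3. A_x = 8  [[AB ⟂ BC ⇒ -9y+9=0] ∩ [|A−(14, 1)|²=36]]
4. A_y = 1  [[AB ⟂ BC ⇒ -9y+9=0] ∩ [|A−(14, 1)|²=36]]
   so A = (8, 1)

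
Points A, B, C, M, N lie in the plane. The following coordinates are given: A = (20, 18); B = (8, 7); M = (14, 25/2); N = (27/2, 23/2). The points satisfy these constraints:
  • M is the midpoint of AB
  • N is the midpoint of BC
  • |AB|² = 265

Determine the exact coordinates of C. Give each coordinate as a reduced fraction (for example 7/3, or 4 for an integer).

C = (19, 16)

1. C_x = 19  [C = 2·N−B = 2·(27/2, 23/2)−(8, 7)]
2. C_y = 16  [C = 2·N−B = 2·(27/2, 23/2)−(8, 7)]
   so C = (19, 16)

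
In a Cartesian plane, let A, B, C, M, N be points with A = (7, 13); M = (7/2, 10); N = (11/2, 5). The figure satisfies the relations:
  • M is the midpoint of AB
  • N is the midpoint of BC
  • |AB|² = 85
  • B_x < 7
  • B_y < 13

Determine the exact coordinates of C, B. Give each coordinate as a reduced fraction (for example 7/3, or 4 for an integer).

1. B_x = 0  [B = 2·M−A = 2·(7/2, 10)−(7, 13)]
2. B_y = 7  [B = 2·M−A = 2·(7/2, 10)−(7, 13)]
   so B = (0, 7)
3. C_x = 11  [C = 2·N−B = 2·(11/2, 5)−(0, 7)]
4. C_y = 3  [C = 2·N−B = 2·(11/2, 5)−(0, 7)]
   so C = (11, 3)

C = (11, 3)
B = (0, 7)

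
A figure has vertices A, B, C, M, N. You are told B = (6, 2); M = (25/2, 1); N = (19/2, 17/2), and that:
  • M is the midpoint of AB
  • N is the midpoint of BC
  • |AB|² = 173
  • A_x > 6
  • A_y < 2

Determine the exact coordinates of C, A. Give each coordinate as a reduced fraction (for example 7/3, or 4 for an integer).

1. A_x = 19  [A = 2·M−B = 2·(25/2, 1)−(6, 2)]
2. A_y = 0  [A = 2·M−B = 2·(25/2, 1)−(6, 2)]
   so A = (19, 0)
3. C_x = 13  [C = 2·N−B = 2·(19/2, 17/2)−(6, 2)]
4. C_y = 15  [C = 2·N−B = 2·(19/2, 17/2)−(6, 2)]
   so C = (13, 15)

C = (13, 15)
A = (19, 0)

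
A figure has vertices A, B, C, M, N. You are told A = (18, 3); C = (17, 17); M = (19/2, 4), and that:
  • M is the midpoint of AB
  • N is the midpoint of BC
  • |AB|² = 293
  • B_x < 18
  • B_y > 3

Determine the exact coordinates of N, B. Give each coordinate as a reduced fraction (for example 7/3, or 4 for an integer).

1. B_x = 1  [B = 2·M−A = 2·(19/2, 4)−(18, 3)]
2. B_y = 5  [B = 2·M−A = 2·(19/2, 4)−(18, 3)]
   so B = (1, 5)
3. N_x = 9  [2·N = B+C = (1, 5)+(17, 17)]
4. N_y = 11  [2·N = B+C = (1, 5)+(17, 17)]
   so N = (9, 11)

N = (9, 11)
B = (1, 5)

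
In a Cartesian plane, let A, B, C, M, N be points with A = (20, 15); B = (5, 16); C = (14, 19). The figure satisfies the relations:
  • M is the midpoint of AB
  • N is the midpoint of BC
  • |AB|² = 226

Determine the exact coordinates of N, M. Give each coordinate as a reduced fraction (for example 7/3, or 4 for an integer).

1. M_x = 25/2  [2·M = A+B = (20, 15)+(5, 16)]
2. M_y = 31/2  [2·M = A+B = (20, 15)+(5, 16)]
   so M = (25/2, 31/2)
3. N_x = 19/2  [2·N = B+C = (5, 16)+(14, 19)]
4. N_y = 35/2  [2·N = B+C = (5, 16)+(14, 19)]
   so N = (19/2, 35/2)

N = (19/2, 35/2)
M = (25/2, 31/2)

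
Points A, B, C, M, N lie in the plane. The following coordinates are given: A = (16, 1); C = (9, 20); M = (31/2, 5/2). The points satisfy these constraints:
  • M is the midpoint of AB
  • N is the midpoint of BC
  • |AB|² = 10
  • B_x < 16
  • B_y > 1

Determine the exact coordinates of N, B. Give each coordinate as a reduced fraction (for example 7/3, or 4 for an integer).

1. B_x = 15  [B = 2·M−A = 2·(31/2, 5/2)−(16, 1)]
2. B_y = 4  [B = 2·M−A = 2·(31/2, 5/2)−(16, 1)]
   so B = (15, 4)
3. N_x = 12  [2·N = B+C = (15, 4)+(9, 20)]
4. N_y = 12  [2·N = B+C = (15, 4)+(9, 20)]
   so N = (12, 12)

N = (12, 12)
B = (15, 4)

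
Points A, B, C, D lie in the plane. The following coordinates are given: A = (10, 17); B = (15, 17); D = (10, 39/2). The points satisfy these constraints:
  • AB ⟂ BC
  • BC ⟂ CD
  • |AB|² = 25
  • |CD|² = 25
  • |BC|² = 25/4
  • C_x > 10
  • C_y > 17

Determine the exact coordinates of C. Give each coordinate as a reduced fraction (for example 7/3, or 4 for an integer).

C = (15, 39/2)

1. C_x = 15  [[AB ⟂ BC ⇒ 5x-75=0] ∩ [|C−(10, 39/2)|²=25]]
2. C_y = 39/2  [[AB ⟂ BC ⇒ 5x-75=0] ∩ [|C−(10, 39/2)|²=25]]
   so C = (15, 39/2)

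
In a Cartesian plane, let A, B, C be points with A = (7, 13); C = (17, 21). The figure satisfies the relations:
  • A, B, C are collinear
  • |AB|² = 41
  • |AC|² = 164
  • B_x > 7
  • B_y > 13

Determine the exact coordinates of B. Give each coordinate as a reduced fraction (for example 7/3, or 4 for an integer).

1. B_x = 12  [[A, B, C are collinear ⇒ 8x-10y+74=0] ∩ [|B−(7, 13)|²=41]]
2. B_y = 17  [[A, B, C are collinear ⇒ 8x-10y+74=0] ∩ [|B−(7, 13)|²=41]]
   so B = (12, 17)

B = (12, 17)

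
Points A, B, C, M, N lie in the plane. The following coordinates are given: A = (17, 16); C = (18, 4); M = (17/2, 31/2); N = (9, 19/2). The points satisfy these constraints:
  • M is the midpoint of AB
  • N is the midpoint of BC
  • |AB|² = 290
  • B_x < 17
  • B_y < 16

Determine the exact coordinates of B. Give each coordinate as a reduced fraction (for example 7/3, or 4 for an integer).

B = (0, 15)

1. B_x = 0  [B = 2·M−A = 2·(17/2, 31/2)−(17, 16)]
2. B_y = 15  [B = 2·M−A = 2·(17/2, 31/2)−(17, 16)]
   so B = (0, 15)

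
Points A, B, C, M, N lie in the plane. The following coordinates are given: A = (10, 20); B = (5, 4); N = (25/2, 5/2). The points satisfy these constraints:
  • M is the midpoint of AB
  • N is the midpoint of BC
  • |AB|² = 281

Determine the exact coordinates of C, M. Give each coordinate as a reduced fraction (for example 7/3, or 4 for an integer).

1. M_x = 15/2  [2·M = A+B = (10, 20)+(5, 4)]
2. M_y = 12  [2·M = A+B = (10, 20)+(5, 4)]
   so M = (15/2, 12)
3. C_x = 20  [C = 2·N−B = 2·(25/2, 5/2)−(5, 4)]
4. C_y = 1  [C = 2·N−B = 2·(25/2, 5/2)−(5, 4)]
   so C = (20, 1)

C = (20, 1)
M = (15/2, 12)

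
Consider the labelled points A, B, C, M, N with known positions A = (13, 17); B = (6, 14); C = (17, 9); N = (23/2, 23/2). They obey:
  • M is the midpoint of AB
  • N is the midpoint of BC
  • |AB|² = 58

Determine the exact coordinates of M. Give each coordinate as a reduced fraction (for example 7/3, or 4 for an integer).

M = (19/2, 31/2)

1. M_x = 19/2  [2·M = A+B = (13, 17)+(6, 14)]
2. M_y = 31/2  [2·M = A+B = (13, 17)+(6, 14)]
   so M = (19/2, 31/2)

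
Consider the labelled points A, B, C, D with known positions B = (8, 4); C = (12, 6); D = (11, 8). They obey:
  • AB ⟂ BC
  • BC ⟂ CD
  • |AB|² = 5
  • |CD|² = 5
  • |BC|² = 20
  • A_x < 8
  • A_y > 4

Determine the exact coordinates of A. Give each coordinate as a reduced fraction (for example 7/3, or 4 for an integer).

A = (7, 6)

1. A_x = 7  [[AB ⟂ BC ⇒ -4x-2y+40=0] ∩ [|A−(8, 4)|²=5]]
2. A_y = 6  [[AB ⟂ BC ⇒ -4x-2y+40=0] ∩ [|A−(8, 4)|²=5]]
   so A = (7, 6)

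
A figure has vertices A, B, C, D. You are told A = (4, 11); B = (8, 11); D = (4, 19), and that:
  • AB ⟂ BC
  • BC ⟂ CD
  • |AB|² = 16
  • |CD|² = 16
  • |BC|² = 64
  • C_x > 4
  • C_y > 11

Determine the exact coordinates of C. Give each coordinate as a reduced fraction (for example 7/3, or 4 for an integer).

1. C_x = 8  [[AB ⟂ BC ⇒ 4x-32=0] ∩ [|C−(4, 19)|²=16]]
2. C_y = 19  [[AB ⟂ BC ⇒ 4x-32=0] ∩ [|C−(4, 19)|²=16]]
   so C = (8, 19)

C = (8, 19)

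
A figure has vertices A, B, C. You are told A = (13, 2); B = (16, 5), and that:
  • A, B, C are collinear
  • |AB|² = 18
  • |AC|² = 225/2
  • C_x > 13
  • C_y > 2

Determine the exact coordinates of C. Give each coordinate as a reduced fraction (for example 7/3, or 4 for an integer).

C = (41/2, 19/2)

1. C_x = 41/2  [[A, B, C are collinear ⇒ -3x+3y+33=0] ∩ [|C−(13, 2)|²=225/2]]
2. C_y = 19/2  [[A, B, C are collinear ⇒ -3x+3y+33=0] ∩ [|C−(13, 2)|²=225/2]]
   so C = (41/2, 19/2)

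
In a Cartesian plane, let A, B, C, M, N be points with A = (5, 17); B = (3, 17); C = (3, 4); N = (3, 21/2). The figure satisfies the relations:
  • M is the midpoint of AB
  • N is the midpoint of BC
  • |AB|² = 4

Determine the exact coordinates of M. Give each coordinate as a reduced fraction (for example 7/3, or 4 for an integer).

M = (4, 17)

1. M_x = 4  [2·M = A+B = (5, 17)+(3, 17)]
2. M_y = 17  [2·M = A+B = (5, 17)+(3, 17)]
   so M = (4, 17)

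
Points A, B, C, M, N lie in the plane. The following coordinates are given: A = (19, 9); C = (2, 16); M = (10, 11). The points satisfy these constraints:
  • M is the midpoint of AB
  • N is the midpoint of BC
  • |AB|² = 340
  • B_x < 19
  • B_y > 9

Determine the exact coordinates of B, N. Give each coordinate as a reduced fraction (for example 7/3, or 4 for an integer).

1. B_x = 1  [B = 2·M−A = 2·(10, 11)−(19, 9)]
2. B_y = 13  [B = 2·M−A = 2·(10, 11)−(19, 9)]
   so B = (1, 13)
3. N_x = 3/2  [2·N = B+C = (1, 13)+(2, 16)]
4. N_y = 29/2  [2·N = B+C = (1, 13)+(2, 16)]
   so N = (3/2, 29/2)

B = (1, 13)
N = (3/2, 29/2)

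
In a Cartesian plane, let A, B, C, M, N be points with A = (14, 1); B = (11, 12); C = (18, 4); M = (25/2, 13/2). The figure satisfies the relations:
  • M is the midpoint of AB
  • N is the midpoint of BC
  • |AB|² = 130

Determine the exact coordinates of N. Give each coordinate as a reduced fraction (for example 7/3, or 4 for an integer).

N = (29/2, 8)

1. N_x = 29/2  [2·N = B+C = (11, 12)+(18, 4)]
2. N_y = 8  [2·N = B+C = (11, 12)+(18, 4)]
   so N = (29/2, 8)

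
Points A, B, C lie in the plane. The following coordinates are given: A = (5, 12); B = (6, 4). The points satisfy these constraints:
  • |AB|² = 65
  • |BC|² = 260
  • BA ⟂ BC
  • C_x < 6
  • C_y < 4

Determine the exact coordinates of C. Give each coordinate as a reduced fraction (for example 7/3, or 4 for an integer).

C = (-10, 2)

1. C_x = -10  [[BA ⟂ BC ⇒ -1x+8y-26=0] ∩ [|C−(6, 4)|²=260]]
2. C_y = 2  [[BA ⟂ BC ⇒ -1x+8y-26=0] ∩ [|C−(6, 4)|²=260]]
   so C = (-10, 2)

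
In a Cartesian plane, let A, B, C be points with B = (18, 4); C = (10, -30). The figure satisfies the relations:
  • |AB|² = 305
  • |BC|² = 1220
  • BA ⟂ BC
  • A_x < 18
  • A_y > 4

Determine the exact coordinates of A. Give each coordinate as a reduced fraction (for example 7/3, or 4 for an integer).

A = (1, 8)

1. A_x = 1  [[BA ⟂ BC ⇒ -8x-34y+280=0] ∩ [|A−(18, 4)|²=305]]
2. A_y = 8  [[BA ⟂ BC ⇒ -8x-34y+280=0] ∩ [|A−(18, 4)|²=305]]
   so A = (1, 8)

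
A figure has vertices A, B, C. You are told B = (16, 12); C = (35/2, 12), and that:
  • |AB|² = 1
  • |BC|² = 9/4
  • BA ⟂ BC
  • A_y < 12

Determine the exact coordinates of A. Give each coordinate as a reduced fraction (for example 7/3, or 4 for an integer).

A = (16, 11)

1. A_x = 16  [[BA ⟂ BC ⇒ 3/2x-24=0] ∩ [|A−(16, 12)|²=1]]
2. A_y = 11  [[BA ⟂ BC ⇒ 3/2x-24=0] ∩ [|A−(16, 12)|²=1]]
   so A = (16, 11)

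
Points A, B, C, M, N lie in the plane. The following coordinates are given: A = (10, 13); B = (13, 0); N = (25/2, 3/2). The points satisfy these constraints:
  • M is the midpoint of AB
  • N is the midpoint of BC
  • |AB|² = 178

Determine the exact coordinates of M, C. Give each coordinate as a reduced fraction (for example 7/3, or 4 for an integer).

1. M_x = 23/2  [2·M = A+B = (10, 13)+(13, 0)]
2. M_y = 13/2  [2·M = A+B = (10, 13)+(13, 0)]
   so M = (23/2, 13/2)
3. C_x = 12  [C = 2·N−B = 2·(25/2, 3/2)−(13, 0)]
4. C_y = 3  [C = 2·N−B = 2·(25/2, 3/2)−(13, 0)]
   so C = (12, 3)

M = (23/2, 13/2)
C = (12, 3)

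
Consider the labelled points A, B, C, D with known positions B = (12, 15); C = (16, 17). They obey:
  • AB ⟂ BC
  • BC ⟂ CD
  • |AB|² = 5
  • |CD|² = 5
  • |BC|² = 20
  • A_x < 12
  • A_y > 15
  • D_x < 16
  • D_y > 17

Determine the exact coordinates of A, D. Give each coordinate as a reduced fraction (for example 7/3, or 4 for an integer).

A = (11, 17)
D = (15, 19)

1. A_x = 11  [[AB ⟂ BC ⇒ -4x-2y+78=0] ∩ [|A−(12, 15)|²=5]]
2. A_y = 17  [[AB ⟂ BC ⇒ -4x-2y+78=0] ∩ [|A−(12, 15)|²=5]]
   so A = (11, 17)
3. D_x = 15  [[BC ⟂ CD ⇒ 4x+2y-98=0] ∩ [|D−(16, 17)|²=5]]
4. D_y = 19  [[BC ⟂ CD ⇒ 4x+2y-98=0] ∩ [|D−(16, 17)|²=5]]
   so D = (15, 19)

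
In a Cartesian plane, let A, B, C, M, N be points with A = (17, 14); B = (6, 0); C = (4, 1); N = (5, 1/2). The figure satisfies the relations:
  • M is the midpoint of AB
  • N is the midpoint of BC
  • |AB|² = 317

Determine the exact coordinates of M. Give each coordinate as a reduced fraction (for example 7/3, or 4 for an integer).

M = (23/2, 7)

1. M_x = 23/2  [2·M = A+B = (17, 14)+(6, 0)]
2. M_y = 7  [2·M = A+B = (17, 14)+(6, 0)]
   so M = (23/2, 7)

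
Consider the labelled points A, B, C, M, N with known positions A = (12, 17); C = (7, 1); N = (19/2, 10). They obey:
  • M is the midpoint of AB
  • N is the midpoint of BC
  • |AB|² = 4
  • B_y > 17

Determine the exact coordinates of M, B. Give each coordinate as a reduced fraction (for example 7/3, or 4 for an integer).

M = (12, 18)
B = (12, 19)

1. B_x = 12  [B = 2·N−C = 2·(19/2, 10)−(7, 1)]
2. B_y = 19  [B = 2·N−C = 2·(19/2, 10)−(7, 1)]
   so B = (12, 19)
3. M_x = 12  [2·M = A+B = (12, 17)+(12, 19)]
4. M_y = 18  [2·M = A+B = (12, 17)+(12, 19)]
   so M = (12, 18)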